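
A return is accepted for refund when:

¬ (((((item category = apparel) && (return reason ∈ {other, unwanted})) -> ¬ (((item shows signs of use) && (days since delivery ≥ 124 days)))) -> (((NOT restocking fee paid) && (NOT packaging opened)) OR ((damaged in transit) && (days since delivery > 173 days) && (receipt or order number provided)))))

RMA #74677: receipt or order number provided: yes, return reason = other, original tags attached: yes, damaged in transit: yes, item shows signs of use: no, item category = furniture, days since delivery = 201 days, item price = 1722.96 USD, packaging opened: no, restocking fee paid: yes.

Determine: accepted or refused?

Atomic conditions:
  item category = apparel: furniture == apparel is false
  return reason ∈ {other, unwanted}: other is in the set → true
  item shows signs of use: no → false
  days since delivery ≥ 124 days: 201 ≥ 124 is true
  NOT restocking fee paid: yes → false
  NOT packaging opened: no → true
  damaged in transit: yes → true
  days since delivery > 173 days: 201 > 173 is true
  receipt or order number provided: yes → true
Combine:
[1.1.1] false AND true = false
[1.1.2.1] false AND true = false
[1.1.2] NOT false = true
[1.1] false → true (antecedent false ⇒ implication holds) = true
[1.2.1] false AND true = false
[1.2.2] true AND true AND true = true
[1.2] false OR true = true
[1] true → true = true
[root] NOT true = false
Overall: false → refused

Refused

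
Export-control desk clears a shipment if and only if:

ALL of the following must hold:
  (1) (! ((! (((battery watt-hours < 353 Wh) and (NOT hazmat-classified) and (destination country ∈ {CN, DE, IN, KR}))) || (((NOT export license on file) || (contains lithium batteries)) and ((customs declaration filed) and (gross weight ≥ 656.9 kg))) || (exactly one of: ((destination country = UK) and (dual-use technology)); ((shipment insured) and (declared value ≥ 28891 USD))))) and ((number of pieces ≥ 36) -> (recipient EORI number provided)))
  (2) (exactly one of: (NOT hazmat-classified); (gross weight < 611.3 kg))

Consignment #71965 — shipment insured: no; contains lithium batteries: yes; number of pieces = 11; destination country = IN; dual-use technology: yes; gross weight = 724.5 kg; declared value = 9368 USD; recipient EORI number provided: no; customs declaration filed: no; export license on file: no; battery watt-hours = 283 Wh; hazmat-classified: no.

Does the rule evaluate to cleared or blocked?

Cleared

Atomic conditions:
  battery watt-hours < 353 Wh: 283 < 353 is true
  NOT hazmat-classified: no → true
  destination country ∈ {CN, DE, IN, KR}: IN is in the set → true
  NOT export license on file: no → true
  contains lithium batteries: yes → true
  customs declaration filed: no → false
  gross weight ≥ 656.9 kg: 724.5 ≥ 656.9 is true
  destination country = UK: IN == UK is false
  dual-use technology: yes → true
  shipment insured: no → false
  declared value ≥ 28891 USD: 9368 ≥ 28891 is false
  number of pieces ≥ 36: 11 ≥ 36 is false
  recipient EORI number provided: no → false
  gross weight < 611.3 kg: 724.5 < 611.3 is false
Combine:
[1.1.1.1.1] true AND true AND true = true
[1.1.1.1] NOT true = false
[1.1.1.2.1] true OR true = true
[1.1.1.2.2] false AND true = false
[1.1.1.2] true AND false = false
[1.1.1.3.1] false AND true = false
[1.1.1.3.2] false AND false = false
[1.1.1.3] exactly-one(false, false) = false
[1.1.1] false OR false OR false = false
[1.1] NOT false = true
[1.2] false → false (antecedent false ⇒ implication holds) = true
[1] true AND true = true
[2] exactly-one(true, false) = true
[root] true AND true = true
Overall: true → cleared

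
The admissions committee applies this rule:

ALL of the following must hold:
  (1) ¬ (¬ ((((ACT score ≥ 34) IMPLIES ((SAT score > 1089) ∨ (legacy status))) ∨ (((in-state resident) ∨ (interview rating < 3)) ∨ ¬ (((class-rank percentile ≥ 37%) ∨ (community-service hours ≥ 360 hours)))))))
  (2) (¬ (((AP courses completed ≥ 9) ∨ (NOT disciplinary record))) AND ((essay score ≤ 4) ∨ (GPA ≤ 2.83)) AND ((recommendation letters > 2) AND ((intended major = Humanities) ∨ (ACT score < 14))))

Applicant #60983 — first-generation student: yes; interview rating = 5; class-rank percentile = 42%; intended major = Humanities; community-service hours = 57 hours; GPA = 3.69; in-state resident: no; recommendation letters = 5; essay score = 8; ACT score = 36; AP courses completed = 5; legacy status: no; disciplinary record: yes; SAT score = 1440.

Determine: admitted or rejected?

Rejected

Atomic conditions:
  ACT score ≥ 34: 36 ≥ 34 is true
  SAT score > 1089: 1440 > 1089 is true
  legacy status: no → false
  in-state resident: no → false
  interview rating < 3: 5 < 3 is false
  class-rank percentile ≥ 37%: 42 ≥ 37 is true
  community-service hours ≥ 360 hours: 57 ≥ 360 is false
  AP courses completed ≥ 9: 5 ≥ 9 is false
  NOT disciplinary record: yes → false
  essay score ≤ 4: 8 ≤ 4 is false
  GPA ≤ 2.83: 3.69 ≤ 2.83 is false
  recommendation letters > 2: 5 > 2 is true
  intended major = Humanities: Humanities == Humanities is true
  ACT score < 14: 36 < 14 is false
Combine:
[1.1.1.1.2] true OR false = true
[1.1.1.1] true → true = true
[1.1.1.2.1] false OR false = false
[1.1.1.2.2.1] true OR false = true
[1.1.1.2.2] NOT true = false
[1.1.1.2] false OR false = false
[1.1.1] true OR false = true
[1.1] NOT true = false
[1] NOT false = true
[2.1.1] false OR false = false
[2.1] NOT false = true
[2.2] false OR false = false
[2.3.2] true OR false = true
[2.3] true AND true = true
[2] true AND false AND true = false
[root] true AND false = false
Overall: false → rejected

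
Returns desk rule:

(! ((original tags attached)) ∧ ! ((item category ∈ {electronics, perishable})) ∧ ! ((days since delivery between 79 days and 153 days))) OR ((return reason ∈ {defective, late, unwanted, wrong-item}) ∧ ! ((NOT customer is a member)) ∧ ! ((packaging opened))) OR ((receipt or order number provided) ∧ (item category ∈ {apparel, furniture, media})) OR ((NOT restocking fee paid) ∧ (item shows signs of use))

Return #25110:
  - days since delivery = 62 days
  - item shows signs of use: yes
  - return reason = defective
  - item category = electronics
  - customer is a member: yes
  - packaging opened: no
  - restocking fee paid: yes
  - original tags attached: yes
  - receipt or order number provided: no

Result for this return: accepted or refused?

Accepted

Atomic conditions:
  original tags attached: yes → true
  item category ∈ {electronics, perishable}: electronics is in the set → true
  days since delivery between 79 days and 153 days: 62 in [79, 153] is false
  return reason ∈ {defective, late, unwanted, wrong-item}: defective is in the set → true
  NOT customer is a member: yes → false
  packaging opened: no → false
  receipt or order number provided: no → false
  item category ∈ {apparel, furniture, media}: electronics is not in the set → false
  NOT restocking fee paid: yes → false
  item shows signs of use: yes → true
Combine:
[1.1] NOT true = false
[1.2] NOT true = false
[1.3] NOT false = true
[1] false AND false AND true = false
[2.2] NOT false = true
[2.3] NOT false = true
[2] true AND true AND true = true
[3] false AND false = false
[4] false AND true = false
[root] false OR true OR false OR false = true
Overall: true → accepted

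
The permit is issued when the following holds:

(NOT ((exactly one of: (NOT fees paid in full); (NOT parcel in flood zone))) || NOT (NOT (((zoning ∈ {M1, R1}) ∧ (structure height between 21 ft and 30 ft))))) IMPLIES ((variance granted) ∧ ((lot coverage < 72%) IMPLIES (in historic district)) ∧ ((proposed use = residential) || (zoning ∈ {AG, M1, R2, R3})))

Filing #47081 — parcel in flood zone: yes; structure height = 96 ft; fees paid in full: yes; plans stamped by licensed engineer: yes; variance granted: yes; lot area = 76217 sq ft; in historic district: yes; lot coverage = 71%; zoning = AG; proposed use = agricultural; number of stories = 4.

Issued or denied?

Atomic conditions:
  NOT fees paid in full: yes → false
  NOT parcel in flood zone: yes → false
  zoning ∈ {M1, R1}: AG is not in the set → false
  structure height between 21 ft and 30 ft: 96 in [21, 30] is false
  variance granted: yes → true
  lot coverage < 72%: 71 < 72 is true
  in historic district: yes → true
  proposed use = residential: agricultural == residential is false
  zoning ∈ {AG, M1, R2, R3}: AG is in the set → true
Combine:
[1.1.1] exactly-one(false, false) = false
[1.1] NOT false = true
[1.2.1.1] false AND false = false
[1.2.1] NOT false = true
[1.2] NOT true = false
[1] true OR false = true
[2.2] true → true = true
[2.3] false OR true = true
[2] true AND true AND true = true
[root] true → true = true
Overall: true → issued

Issued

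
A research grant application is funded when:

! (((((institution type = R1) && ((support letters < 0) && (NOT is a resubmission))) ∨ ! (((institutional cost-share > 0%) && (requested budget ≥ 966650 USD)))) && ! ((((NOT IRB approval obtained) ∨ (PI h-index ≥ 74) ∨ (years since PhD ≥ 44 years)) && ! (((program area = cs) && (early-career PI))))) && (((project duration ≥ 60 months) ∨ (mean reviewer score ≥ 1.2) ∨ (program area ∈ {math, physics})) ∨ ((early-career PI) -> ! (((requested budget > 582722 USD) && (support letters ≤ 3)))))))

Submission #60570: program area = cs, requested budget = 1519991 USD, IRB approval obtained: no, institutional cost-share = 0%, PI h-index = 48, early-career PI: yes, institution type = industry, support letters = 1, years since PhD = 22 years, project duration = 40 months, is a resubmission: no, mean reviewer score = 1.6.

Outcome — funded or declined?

Declined

Atomic conditions:
  institution type = R1: industry == R1 is false
  support letters < 0: 1 < 0 is false
  NOT is a resubmission: no → true
  institutional cost-share > 0%: 0 > 0 is false
  requested budget ≥ 966650 USD: 1519991 ≥ 966650 is true
  NOT IRB approval obtained: no → true
  PI h-index ≥ 74: 48 ≥ 74 is false
  years since PhD ≥ 44 years: 22 ≥ 44 is false
  program area = cs: cs == cs is true
  early-career PI: yes → true
  project duration ≥ 60 months: 40 ≥ 60 is false
  mean reviewer score ≥ 1.2: 1.6 ≥ 1.2 is true
  program area ∈ {math, physics}: cs is not in the set → false
  requested budget > 582722 USD: 1519991 > 582722 is true
  support letters ≤ 3: 1 ≤ 3 is true
Combine:
[1.1.1.2] false AND true = false
[1.1.1] false AND false = false
[1.1.2.1] false AND true = false
[1.1.2] NOT false = true
[1.1] false OR true = true
[1.2.1.1] true OR false OR false = true
[1.2.1.2.1] true AND true = true
[1.2.1.2] NOT true = false
[1.2.1] true AND false = false
[1.2] NOT false = true
[1.3.1] false OR true OR false = true
[1.3.2.2.1] true AND true = true
[1.3.2.2] NOT true = false
[1.3.2] true → false = false
[1.3] true OR false = true
[1] true AND true AND true = true
[root] NOT true = false
Overall: false → declined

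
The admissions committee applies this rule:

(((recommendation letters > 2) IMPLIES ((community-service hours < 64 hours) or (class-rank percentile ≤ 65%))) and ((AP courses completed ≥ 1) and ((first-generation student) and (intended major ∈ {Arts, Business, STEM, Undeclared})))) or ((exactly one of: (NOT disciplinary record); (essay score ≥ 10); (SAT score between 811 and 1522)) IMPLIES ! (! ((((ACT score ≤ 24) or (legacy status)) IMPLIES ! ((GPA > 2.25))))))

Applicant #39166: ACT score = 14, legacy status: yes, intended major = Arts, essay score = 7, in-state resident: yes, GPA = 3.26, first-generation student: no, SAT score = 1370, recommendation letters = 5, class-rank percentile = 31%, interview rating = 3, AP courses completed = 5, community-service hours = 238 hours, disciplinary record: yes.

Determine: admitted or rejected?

Atomic conditions:
  recommendation letters > 2: 5 > 2 is true
  community-service hours < 64 hours: 238 < 64 is false
  class-rank percentile ≤ 65%: 31 ≤ 65 is true
  AP courses completed ≥ 1: 5 ≥ 1 is true
  first-generation student: no → false
  intended major ∈ {Arts, Business, STEM, Undeclared}: Arts is in the set → true
  NOT disciplinary record: yes → false
  essay score ≥ 10: 7 ≥ 10 is false
  SAT score between 811 and 1522: 1370 in [811, 1522] is true
  ACT score ≤ 24: 14 ≤ 24 is true
  legacy status: yes → true
  GPA > 2.25: 3.26 > 2.25 is true
Combine:
[1.1.2] false OR true = true
[1.1] true → true = true
[1.2.2] false AND true = false
[1.2] true AND false = false
[1] true AND false = false
[2.1] exactly-one(false, false, true) = true
[2.2.1.1.1] true OR true = true
[2.2.1.1.2] NOT true = false
[2.2.1.1] true → false = false
[2.2.1] NOT false = true
[2.2] NOT true = false
[2] true → false = false
[root] false OR false = false
Overall: false → rejected

Rejected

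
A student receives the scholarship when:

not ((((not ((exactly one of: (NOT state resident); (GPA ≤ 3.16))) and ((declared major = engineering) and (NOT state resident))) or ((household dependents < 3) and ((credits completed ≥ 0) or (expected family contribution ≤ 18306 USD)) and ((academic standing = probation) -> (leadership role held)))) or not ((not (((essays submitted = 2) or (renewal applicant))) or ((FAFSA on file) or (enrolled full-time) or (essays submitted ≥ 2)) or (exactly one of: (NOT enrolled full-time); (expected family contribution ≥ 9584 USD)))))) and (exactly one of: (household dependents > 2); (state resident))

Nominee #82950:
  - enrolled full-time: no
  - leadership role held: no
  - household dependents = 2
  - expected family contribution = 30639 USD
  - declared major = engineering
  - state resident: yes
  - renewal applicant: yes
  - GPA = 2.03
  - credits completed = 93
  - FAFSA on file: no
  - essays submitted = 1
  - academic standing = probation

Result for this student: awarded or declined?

Atomic conditions:
  NOT state resident: yes → false
  GPA ≤ 3.16: 2.03 ≤ 3.16 is true
  declared major = engineering: engineering == engineering is true
  household dependents < 3: 2 < 3 is true
  credits completed ≥ 0: 93 ≥ 0 is true
  expected family contribution ≤ 18306 USD: 30639 ≤ 18306 is false
  academic standing = probation: probation == probation is true
  leadership role held: no → false
  essays submitted = 2: 1 == 2 is false
  renewal applicant: yes → true
  FAFSA on file: no → false
  enrolled full-time: no → false
  essays submitted ≥ 2: 1 ≥ 2 is false
  NOT enrolled full-time: no → true
  expected family contribution ≥ 9584 USD: 30639 ≥ 9584 is true
  household dependents > 2: 2 > 2 is false
  state resident: yes → true
Combine:
[1.1.1.1.1.1] exactly-one(false, true) = true
[1.1.1.1.1] NOT true = false
[1.1.1.1.2] true AND false = false
[1.1.1.1] false AND false = false
[1.1.1.2.2] true OR false = true
[1.1.1.2.3] true → false = false
[1.1.1.2] true AND true AND false = false
[1.1.1] false OR false = false
[1.1.2.1.1.1] false OR true = true
[1.1.2.1.1] NOT true = false
[1.1.2.1.2] false OR false OR false = false
[1.1.2.1.3] exactly-one(true, true) = false
[1.1.2.1] false OR false OR false = false
[1.1.2] NOT false = true
[1.1] false OR true = true
[1] NOT true = false
[2] exactly-one(false, true) = true
[root] false AND true = false
Overall: false → declined

Declined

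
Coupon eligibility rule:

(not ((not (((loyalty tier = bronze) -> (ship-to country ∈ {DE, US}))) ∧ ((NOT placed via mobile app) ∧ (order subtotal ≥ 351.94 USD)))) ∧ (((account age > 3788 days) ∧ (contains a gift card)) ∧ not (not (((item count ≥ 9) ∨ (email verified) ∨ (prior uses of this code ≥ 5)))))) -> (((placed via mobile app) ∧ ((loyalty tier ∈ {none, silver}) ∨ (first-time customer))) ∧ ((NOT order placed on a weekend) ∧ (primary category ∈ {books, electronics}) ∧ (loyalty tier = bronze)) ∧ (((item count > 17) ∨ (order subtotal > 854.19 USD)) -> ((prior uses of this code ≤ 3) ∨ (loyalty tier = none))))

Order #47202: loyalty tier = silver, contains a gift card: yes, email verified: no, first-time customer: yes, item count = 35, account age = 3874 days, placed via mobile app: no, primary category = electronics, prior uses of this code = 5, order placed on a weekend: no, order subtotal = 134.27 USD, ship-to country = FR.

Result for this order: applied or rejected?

Rejected

Atomic conditions:
  loyalty tier = bronze: silver == bronze is false
  ship-to country ∈ {DE, US}: FR is not in the set → false
  NOT placed via mobile app: no → true
  order subtotal ≥ 351.94 USD: 134.27 ≥ 351.94 is false
  account age > 3788 days: 3874 > 3788 is true
  contains a gift card: yes → true
  item count ≥ 9: 35 ≥ 9 is true
  email verified: no → false
  prior uses of this code ≥ 5: 5 ≥ 5 is true
  placed via mobile app: no → false
  loyalty tier ∈ {none, silver}: silver is in the set → true
  first-time customer: yes → true
  NOT order placed on a weekend: no → true
  primary category ∈ {books, electronics}: electronics is in the set → true
  item count > 17: 35 > 17 is true
  order subtotal > 854.19 USD: 134.27 > 854.19 is false
  prior uses of this code ≤ 3: 5 ≤ 3 is false
  loyalty tier = none: silver == none is false
Combine:
[1.1.1.1.1] false → false (antecedent false ⇒ implication holds) = true
[1.1.1.1] NOT true = false
[1.1.1.2] true AND false = false
[1.1.1] false AND false = false
[1.1] NOT false = true
[1.2.1] true AND true = true
[1.2.2.1.1] true OR false OR true = true
[1.2.2.1] NOT true = false
[1.2.2] NOT false = true
[1.2] true AND true = true
[1] true AND true = true
[2.1.2] true OR true = true
[2.1] false AND true = false
[2.2] true AND true AND false = false
[2.3.1] true OR false = true
[2.3.2] false OR false = false
[2.3] true → false = false
[2] false AND false AND false = false
[root] true → false = false
Overall: false → rejected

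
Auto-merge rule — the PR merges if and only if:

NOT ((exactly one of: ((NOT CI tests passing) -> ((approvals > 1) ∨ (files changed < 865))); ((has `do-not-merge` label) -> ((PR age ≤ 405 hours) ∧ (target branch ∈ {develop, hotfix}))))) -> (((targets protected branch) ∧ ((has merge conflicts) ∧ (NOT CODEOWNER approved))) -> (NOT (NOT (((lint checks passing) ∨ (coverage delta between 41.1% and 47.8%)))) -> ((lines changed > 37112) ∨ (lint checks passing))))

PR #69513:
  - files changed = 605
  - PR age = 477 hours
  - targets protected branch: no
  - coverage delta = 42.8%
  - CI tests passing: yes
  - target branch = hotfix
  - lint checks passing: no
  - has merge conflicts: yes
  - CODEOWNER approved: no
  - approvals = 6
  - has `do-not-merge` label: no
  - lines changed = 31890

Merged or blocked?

Atomic conditions:
  NOT CI tests passing: yes → false
  approvals > 1: 6 > 1 is true
  files changed < 865: 605 < 865 is true
  has `do-not-merge` label: no → false
  PR age ≤ 405 hours: 477 ≤ 405 is false
  target branch ∈ {develop, hotfix}: hotfix is in the set → true
  targets protected branch: no → false
  has merge conflicts: yes → true
  NOT CODEOWNER approved: no → true
  lint checks passing: no → false
  coverage delta between 41.1% and 47.8%: 42.8 in [41.1, 47.8] is true
  lines changed > 37112: 31890 > 37112 is false
Combine:
[1.1.1.2] true OR true = true
[1.1.1] false → true (antecedent false ⇒ implication holds) = true
[1.1.2.2] false AND true = false
[1.1.2] false → false (antecedent false ⇒ implication holds) = true
[1.1] exactly-one(true, true) = false
[1] NOT false = true
[2.1.2] true AND true = true
[2.1] false AND true = false
[2.2.1.1.1] false OR true = true
[2.2.1.1] NOT true = false
[2.2.1] NOT false = true
[2.2.2] false OR false = false
[2.2] true → false = false
[2] false → false (antecedent false ⇒ implication holds) = true
[root] true → true = true
Overall: true → merged

Merged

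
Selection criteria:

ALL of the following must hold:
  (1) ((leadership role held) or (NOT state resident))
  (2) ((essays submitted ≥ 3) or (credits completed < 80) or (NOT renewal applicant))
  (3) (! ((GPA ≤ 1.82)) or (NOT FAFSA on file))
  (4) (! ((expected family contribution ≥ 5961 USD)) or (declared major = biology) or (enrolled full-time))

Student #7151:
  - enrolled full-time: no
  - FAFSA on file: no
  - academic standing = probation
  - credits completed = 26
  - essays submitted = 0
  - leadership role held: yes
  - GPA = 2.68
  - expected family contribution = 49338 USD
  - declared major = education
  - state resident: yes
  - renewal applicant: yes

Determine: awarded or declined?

Declined

Atomic conditions:
  leadership role held: yes → true
  NOT state resident: yes → false
  essays submitted ≥ 3: 0 ≥ 3 is false
  credits completed < 80: 26 < 80 is true
  NOT renewal applicant: yes → false
  GPA ≤ 1.82: 2.68 ≤ 1.82 is false
  NOT FAFSA on file: no → true
  expected family contribution ≥ 5961 USD: 49338 ≥ 5961 is true
  declared major = biology: education == biology is false
  enrolled full-time: no → false
Combine:
[1] true OR false = true
[2] false OR true OR false = true
[3.1] NOT false = true
[3] true OR true = true
[4.1] NOT true = false
[4] false OR false OR false = false
[root] true AND true AND true AND false = false
Overall: false → declined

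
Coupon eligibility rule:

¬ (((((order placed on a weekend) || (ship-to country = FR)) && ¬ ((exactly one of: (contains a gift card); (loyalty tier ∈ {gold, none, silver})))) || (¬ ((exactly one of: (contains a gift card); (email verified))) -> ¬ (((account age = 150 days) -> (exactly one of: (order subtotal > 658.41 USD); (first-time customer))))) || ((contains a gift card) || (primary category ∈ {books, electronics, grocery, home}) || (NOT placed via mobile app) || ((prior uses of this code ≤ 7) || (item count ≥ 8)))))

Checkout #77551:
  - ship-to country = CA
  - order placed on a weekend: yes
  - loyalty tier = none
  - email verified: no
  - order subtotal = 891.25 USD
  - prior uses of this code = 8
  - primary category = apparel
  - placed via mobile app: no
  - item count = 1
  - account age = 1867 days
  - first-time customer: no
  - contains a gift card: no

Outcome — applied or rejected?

Rejected

Atomic conditions:
  order placed on a weekend: yes → true
  ship-to country = FR: CA == FR is false
  contains a gift card: no → false
  loyalty tier ∈ {gold, none, silver}: none is in the set → true
  email verified: no → false
  account age = 150 days: 1867 == 150 is false
  order subtotal > 658.41 USD: 891.25 > 658.41 is true
  first-time customer: no → false
  primary category ∈ {books, electronics, grocery, home}: apparel is not in the set → false
  NOT placed via mobile app: no → true
  prior uses of this code ≤ 7: 8 ≤ 7 is false
  item count ≥ 8: 1 ≥ 8 is false
Combine:
[1.1.1] true OR false = true
[1.1.2.1] exactly-one(false, true) = true
[1.1.2] NOT true = false
[1.1] true AND false = false
[1.2.1.1] exactly-one(false, false) = false
[1.2.1] NOT false = true
[1.2.2.1.2] exactly-one(true, false) = true
[1.2.2.1] false → true (antecedent false ⇒ implication holds) = true
[1.2.2] NOT true = false
[1.2] true → false = false
[1.3.4] false OR false = false
[1.3] false OR false OR true OR false = true
[1] false OR false OR true = true
[root] NOT true = false
Overall: false → rejected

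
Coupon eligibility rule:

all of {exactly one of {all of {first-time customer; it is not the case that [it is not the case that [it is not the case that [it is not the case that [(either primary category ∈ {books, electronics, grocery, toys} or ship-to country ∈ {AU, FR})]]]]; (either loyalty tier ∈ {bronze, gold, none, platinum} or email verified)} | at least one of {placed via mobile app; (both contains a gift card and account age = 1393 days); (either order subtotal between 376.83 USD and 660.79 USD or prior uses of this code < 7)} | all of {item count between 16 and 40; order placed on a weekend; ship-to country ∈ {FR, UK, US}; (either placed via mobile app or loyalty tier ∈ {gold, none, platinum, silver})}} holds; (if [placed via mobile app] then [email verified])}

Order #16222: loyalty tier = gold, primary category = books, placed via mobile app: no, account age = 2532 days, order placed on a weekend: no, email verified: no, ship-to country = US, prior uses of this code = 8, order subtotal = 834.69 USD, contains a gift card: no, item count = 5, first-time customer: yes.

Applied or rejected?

Atomic conditions:
  first-time customer: yes → true
  primary category ∈ {books, electronics, grocery, toys}: books is in the set → true
  ship-to country ∈ {AU, FR}: US is not in the set → false
  loyalty tier ∈ {bronze, gold, none, platinum}: gold is in the set → true
  email verified: no → false
  placed via mobile app: no → false
  contains a gift card: no → false
  account age = 1393 days: 2532 == 1393 is false
  order subtotal between 376.83 USD and 660.79 USD: 834.69 in [376.83, 660.79] is false
  prior uses of this code < 7: 8 < 7 is false
  item count between 16 and 40: 5 in [16, 40] is false
  order placed on a weekend: no → false
  ship-to country ∈ {FR, UK, US}: US is in the set → true
  loyalty tier ∈ {gold, none, platinum, silver}: gold is in the set → true
Combine:
[1.1.2.1.1.1.1] true OR false = true
[1.1.2.1.1.1] NOT true = false
[1.1.2.1.1] NOT false = true
[1.1.2.1] NOT true = false
[1.1.2] NOT false = true
[1.1.3] true OR false = true
[1.1] true AND true AND true = true
[1.2.2] false AND false = false
[1.2.3] false OR false = false
[1.2] false OR false OR false = false
[1.3.4] false OR true = true
[1.3] false AND false AND true AND true = false
[1] exactly-one(true, false, false) = true
[2] false → false (antecedent false ⇒ implication holds) = true
[root] true AND true = true
Overall: true → applied

Applied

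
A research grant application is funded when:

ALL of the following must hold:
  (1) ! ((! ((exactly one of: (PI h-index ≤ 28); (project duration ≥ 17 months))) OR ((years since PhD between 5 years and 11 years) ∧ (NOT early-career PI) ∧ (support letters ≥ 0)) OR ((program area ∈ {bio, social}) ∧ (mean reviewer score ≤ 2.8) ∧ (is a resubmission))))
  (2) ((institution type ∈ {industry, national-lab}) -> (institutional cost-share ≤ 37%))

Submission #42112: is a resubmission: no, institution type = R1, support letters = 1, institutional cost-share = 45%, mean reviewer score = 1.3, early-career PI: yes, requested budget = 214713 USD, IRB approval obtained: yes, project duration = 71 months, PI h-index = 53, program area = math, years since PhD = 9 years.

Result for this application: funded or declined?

Atomic conditions:
  PI h-index ≤ 28: 53 ≤ 28 is false
  project duration ≥ 17 months: 71 ≥ 17 is true
  years since PhD between 5 years and 11 years: 9 in [5, 11] is true
  NOT early-career PI: yes → false
  support letters ≥ 0: 1 ≥ 0 is true
  program area ∈ {bio, social}: math is not in the set → false
  mean reviewer score ≤ 2.8: 1.3 ≤ 2.8 is true
  is a resubmission: no → false
  institution type ∈ {industry, national-lab}: R1 is not in the set → false
  institutional cost-share ≤ 37%: 45 ≤ 37 is false
Combine:
[1.1.1.1] exactly-one(false, true) = true
[1.1.1] NOT true = false
[1.1.2] true AND false AND true = false
[1.1.3] false AND true AND false = false
[1.1] false OR false OR false = false
[1] NOT false = true
[2] false → false (antecedent false ⇒ implication holds) = true
[root] true AND true = true
Overall: true → funded

Funded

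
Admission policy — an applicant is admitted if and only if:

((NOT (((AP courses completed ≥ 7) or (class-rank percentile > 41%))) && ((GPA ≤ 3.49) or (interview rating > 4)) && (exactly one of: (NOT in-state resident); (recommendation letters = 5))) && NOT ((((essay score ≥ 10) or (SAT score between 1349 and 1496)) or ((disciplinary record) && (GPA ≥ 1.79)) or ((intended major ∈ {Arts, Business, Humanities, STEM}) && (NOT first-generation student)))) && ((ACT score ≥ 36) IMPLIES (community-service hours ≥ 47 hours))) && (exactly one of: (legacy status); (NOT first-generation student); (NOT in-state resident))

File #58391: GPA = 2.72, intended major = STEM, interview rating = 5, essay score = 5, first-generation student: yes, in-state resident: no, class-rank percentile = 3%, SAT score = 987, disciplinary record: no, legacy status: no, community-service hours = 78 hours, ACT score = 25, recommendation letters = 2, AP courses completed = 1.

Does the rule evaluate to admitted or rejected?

Admitted

Atomic conditions:
  AP courses completed ≥ 7: 1 ≥ 7 is false
  class-rank percentile > 41%: 3 > 41 is false
  GPA ≤ 3.49: 2.72 ≤ 3.49 is true
  interview rating > 4: 5 > 4 is true
  NOT in-state resident: no → true
  recommendation letters = 5: 2 == 5 is false
  essay score ≥ 10: 5 ≥ 10 is false
  SAT score between 1349 and 1496: 987 in [1349, 1496] is false
  disciplinary record: no → false
  GPA ≥ 1.79: 2.72 ≥ 1.79 is true
  intended major ∈ {Arts, Business, Humanities, STEM}: STEM is in the set → true
  NOT first-generation student: yes → false
  ACT score ≥ 36: 25 ≥ 36 is false
  community-service hours ≥ 47 hours: 78 ≥ 47 is true
  legacy status: no → false
Combine:
[1.1.1.1] false OR false = false
[1.1.1] NOT false = true
[1.1.2] true OR true = true
[1.1.3] exactly-one(true, false) = true
[1.1] true AND true AND true = true
[1.2.1.1] false OR false = false
[1.2.1.2] false AND true = false
[1.2.1.3] true AND false = false
[1.2.1] false OR false OR false = false
[1.2] NOT false = true
[1.3] false → true (antecedent false ⇒ implication holds) = true
[1] true AND true AND true = true
[2] exactly-one(false, false, true) = true
[root] true AND true = true
Overall: true → admitted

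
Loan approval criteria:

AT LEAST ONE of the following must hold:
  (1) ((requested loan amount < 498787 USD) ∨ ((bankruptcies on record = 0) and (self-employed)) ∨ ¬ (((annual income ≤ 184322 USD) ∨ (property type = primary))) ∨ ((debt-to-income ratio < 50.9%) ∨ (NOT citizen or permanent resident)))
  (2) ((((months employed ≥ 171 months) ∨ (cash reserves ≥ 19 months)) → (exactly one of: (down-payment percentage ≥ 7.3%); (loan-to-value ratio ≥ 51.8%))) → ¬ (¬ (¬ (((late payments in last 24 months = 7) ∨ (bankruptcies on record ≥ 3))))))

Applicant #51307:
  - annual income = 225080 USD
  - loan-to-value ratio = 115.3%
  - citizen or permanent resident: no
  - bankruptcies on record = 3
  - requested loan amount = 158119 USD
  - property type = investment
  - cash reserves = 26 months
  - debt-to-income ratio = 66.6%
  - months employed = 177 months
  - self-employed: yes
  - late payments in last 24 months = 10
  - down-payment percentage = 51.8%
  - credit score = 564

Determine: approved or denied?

Atomic conditions:
  requested loan amount < 498787 USD: 158119 < 498787 is true
  bankruptcies on record = 0: 3 == 0 is false
  self-employed: yes → true
  annual income ≤ 184322 USD: 225080 ≤ 184322 is false
  property type = primary: investment == primary is false
  debt-to-income ratio < 50.9%: 66.6 < 50.9 is false
  NOT citizen or permanent resident: no → true
  months employed ≥ 171 months: 177 ≥ 171 is true
  cash reserves ≥ 19 months: 26 ≥ 19 is true
  down-payment percentage ≥ 7.3%: 51.8 ≥ 7.3 is true
  loan-to-value ratio ≥ 51.8%: 115.3 ≥ 51.8 is true
  late payments in last 24 months = 7: 10 == 7 is false
  bankruptcies on record ≥ 3: 3 ≥ 3 is true
Combine:
[1.2] false AND true = false
[1.3.1] false OR false = false
[1.3] NOT false = true
[1.4] false OR true = true
[1] true OR false OR true OR true = true
[2.1.1] true OR true = true
[2.1.2] exactly-one(true, true) = false
[2.1] true → false = false
[2.2.1.1.1] false OR true = true
[2.2.1.1] NOT true = false
[2.2.1] NOT false = true
[2.2] NOT true = false
[2] false → false (antecedent false ⇒ implication holds) = true
[root] true OR true = true
Overall: true → approved

Approved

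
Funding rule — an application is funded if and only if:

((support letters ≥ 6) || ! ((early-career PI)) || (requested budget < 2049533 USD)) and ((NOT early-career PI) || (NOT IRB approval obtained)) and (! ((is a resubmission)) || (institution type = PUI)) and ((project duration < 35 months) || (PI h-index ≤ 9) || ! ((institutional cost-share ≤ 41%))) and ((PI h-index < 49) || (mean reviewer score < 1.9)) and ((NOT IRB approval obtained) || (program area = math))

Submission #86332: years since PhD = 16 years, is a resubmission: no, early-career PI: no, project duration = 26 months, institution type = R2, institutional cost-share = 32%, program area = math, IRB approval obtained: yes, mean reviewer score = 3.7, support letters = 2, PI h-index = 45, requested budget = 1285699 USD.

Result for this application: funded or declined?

Funded

Atomic conditions:
  support letters ≥ 6: 2 ≥ 6 is false
  early-career PI: no → false
  requested budget < 2049533 USD: 1285699 < 2049533 is true
  NOT early-career PI: no → true
  NOT IRB approval obtained: yes → false
  is a resubmission: no → false
  institution type = PUI: R2 == PUI is false
  project duration < 35 months: 26 < 35 is true
  PI h-index ≤ 9: 45 ≤ 9 is false
  institutional cost-share ≤ 41%: 32 ≤ 41 is true
  PI h-index < 49: 45 < 49 is true
  mean reviewer score < 1.9: 3.7 < 1.9 is false
  program area = math: math == math is true
Combine:
[1.2] NOT false = true
[1] false OR true OR true = true
[2] true OR false = true
[3.1] NOT false = true
[3] true OR false = true
[4.3] NOT true = false
[4] true OR false OR false = true
[5] true OR false = true
[6] false OR true = true
[root] true AND true AND true AND true AND true AND true = true
Overall: true → funded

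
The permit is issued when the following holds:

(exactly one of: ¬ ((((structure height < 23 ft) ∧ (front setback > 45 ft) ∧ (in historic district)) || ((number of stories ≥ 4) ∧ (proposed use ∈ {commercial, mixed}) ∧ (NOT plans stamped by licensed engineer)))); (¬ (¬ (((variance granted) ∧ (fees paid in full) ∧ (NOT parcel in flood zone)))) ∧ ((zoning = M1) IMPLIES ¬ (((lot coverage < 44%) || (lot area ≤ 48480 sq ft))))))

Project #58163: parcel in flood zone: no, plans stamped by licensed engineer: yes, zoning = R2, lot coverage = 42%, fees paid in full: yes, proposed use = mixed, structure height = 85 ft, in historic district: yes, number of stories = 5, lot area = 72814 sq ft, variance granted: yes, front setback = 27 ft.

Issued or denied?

Atomic conditions:
  structure height < 23 ft: 85 < 23 is false
  front setback > 45 ft: 27 > 45 is false
  in historic district: yes → true
  number of stories ≥ 4: 5 ≥ 4 is true
  proposed use ∈ {commercial, mixed}: mixed is in the set → true
  NOT plans stamped by licensed engineer: yes → false
  variance granted: yes → true
  fees paid in full: yes → true
  NOT parcel in flood zone: no → true
  zoning = M1: R2 == M1 is false
  lot coverage < 44%: 42 < 44 is true
  lot area ≤ 48480 sq ft: 72814 ≤ 48480 is false
Combine:
[1.1.1] false AND false AND true = false
[1.1.2] true AND true AND false = false
[1.1] false OR false = false
[1] NOT false = true
[2.1.1.1] true AND true AND true = true
[2.1.1] NOT true = false
[2.1] NOT false = true
[2.2.2.1] true OR false = true
[2.2.2] NOT true = false
[2.2] false → false (antecedent false ⇒ implication holds) = true
[2] true AND true = true
[root] exactly-one(true, true) = false
Overall: false → denied

Denied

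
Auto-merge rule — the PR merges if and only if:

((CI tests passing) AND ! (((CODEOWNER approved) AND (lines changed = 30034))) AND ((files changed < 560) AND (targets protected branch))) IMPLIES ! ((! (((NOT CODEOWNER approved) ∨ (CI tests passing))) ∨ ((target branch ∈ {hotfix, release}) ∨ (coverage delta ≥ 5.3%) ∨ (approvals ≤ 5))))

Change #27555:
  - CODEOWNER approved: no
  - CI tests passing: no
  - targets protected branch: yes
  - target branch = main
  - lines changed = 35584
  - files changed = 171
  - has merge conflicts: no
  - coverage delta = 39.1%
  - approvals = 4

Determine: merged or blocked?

Atomic conditions:
  CI tests passing: no → false
  CODEOWNER approved: no → false
  lines changed = 30034: 35584 == 30034 is false
  files changed < 560: 171 < 560 is true
  targets protected branch: yes → true
  NOT CODEOWNER approved: no → true
  target branch ∈ {hotfix, release}: main is not in the set → false
  coverage delta ≥ 5.3%: 39.1 ≥ 5.3 is true
  approvals ≤ 5: 4 ≤ 5 is true
Combine:
[1.2.1] false AND false = false
[1.2] NOT false = true
[1.3] true AND true = true
[1] false AND true AND true = false
[2.1.1.1] true OR false = true
[2.1.1] NOT true = false
[2.1.2] false OR true OR true = true
[2.1] false OR true = true
[2] NOT true = false
[root] false → false (antecedent false ⇒ implication holds) = true
Overall: true → merged

Merged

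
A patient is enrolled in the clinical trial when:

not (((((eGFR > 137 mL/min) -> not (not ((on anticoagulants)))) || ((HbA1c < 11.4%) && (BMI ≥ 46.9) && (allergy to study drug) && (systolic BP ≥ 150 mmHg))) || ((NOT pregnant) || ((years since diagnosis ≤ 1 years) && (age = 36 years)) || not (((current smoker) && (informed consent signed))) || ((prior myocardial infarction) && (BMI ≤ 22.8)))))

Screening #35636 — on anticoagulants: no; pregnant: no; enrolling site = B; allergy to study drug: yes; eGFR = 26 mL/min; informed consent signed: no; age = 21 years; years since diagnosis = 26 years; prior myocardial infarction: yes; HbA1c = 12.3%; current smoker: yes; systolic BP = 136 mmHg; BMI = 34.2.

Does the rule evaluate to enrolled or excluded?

Excluded

Atomic conditions:
  eGFR > 137 mL/min: 26 > 137 is false
  on anticoagulants: no → false
  HbA1c < 11.4%: 12.3 < 11.4 is false
  BMI ≥ 46.9: 34.2 ≥ 46.9 is false
  allergy to study drug: yes → true
  systolic BP ≥ 150 mmHg: 136 ≥ 150 is false
  NOT pregnant: no → true
  years since diagnosis ≤ 1 years: 26 ≤ 1 is false
  age = 36 years: 21 == 36 is false
  current smoker: yes → true
  informed consent signed: no → false
  prior myocardial infarction: yes → true
  BMI ≤ 22.8: 34.2 ≤ 22.8 is false
Combine:
[1.1.1.2.1] NOT false = true
[1.1.1.2] NOT true = false
[1.1.1] false → false (antecedent false ⇒ implication holds) = true
[1.1.2] false AND false AND true AND false = false
[1.1] true OR false = true
[1.2.2] false AND false = false
[1.2.3.1] true AND false = false
[1.2.3] NOT false = true
[1.2.4] true AND false = false
[1.2] true OR false OR true OR false = true
[1] true OR true = true
[root] NOT true = false
Overall: false → excluded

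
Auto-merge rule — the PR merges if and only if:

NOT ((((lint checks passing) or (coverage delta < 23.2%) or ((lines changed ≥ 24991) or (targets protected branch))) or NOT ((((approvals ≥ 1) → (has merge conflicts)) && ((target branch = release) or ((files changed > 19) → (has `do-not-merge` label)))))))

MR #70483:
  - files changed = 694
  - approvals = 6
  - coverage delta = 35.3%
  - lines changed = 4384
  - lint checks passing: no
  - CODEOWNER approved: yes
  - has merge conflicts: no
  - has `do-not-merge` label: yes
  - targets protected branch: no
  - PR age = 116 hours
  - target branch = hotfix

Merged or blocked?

Atomic conditions:
  lint checks passing: no → false
  coverage delta < 23.2%: 35.3 < 23.2 is false
  lines changed ≥ 24991: 4384 ≥ 24991 is false
  targets protected branch: no → false
  approvals ≥ 1: 6 ≥ 1 is true
  has merge conflicts: no → false
  target branch = release: hotfix == release is false
  files changed > 19: 694 > 19 is true
  has `do-not-merge` label: yes → true
Combine:
[1.1.3] false OR false = false
[1.1] false OR false OR false = false
[1.2.1.1] true → false = false
[1.2.1.2.2] true → true = true
[1.2.1.2] false OR true = true
[1.2.1] false AND true = false
[1.2] NOT false = true
[1] false OR true = true
[root] NOT true = false
Overall: false → blocked

Blocked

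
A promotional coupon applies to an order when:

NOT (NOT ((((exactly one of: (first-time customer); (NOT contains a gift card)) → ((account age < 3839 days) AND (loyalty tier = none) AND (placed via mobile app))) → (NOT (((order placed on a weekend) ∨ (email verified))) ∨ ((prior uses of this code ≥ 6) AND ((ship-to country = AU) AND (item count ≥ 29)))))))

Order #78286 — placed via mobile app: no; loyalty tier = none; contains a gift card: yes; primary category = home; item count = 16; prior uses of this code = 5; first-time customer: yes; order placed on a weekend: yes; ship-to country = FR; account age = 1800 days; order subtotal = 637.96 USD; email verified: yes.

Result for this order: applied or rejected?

Applied

Atomic conditions:
  first-time customer: yes → true
  NOT contains a gift card: yes → false
  account age < 3839 days: 1800 < 3839 is true
  loyalty tier = none: none == none is true
  placed via mobile app: no → false
  order placed on a weekend: yes → true
  email verified: yes → true
  prior uses of this code ≥ 6: 5 ≥ 6 is false
  ship-to country = AU: FR == AU is false
  item count ≥ 29: 16 ≥ 29 is false
Combine:
[1.1.1.1] exactly-one(true, false) = true
[1.1.1.2] true AND true AND false = false
[1.1.1] true → false = false
[1.1.2.1.1] true OR true = true
[1.1.2.1] NOT true = false
[1.1.2.2.2] false AND false = false
[1.1.2.2] false AND false = false
[1.1.2] false OR false = false
[1.1] false → false (antecedent false ⇒ implication holds) = true
[1] NOT true = false
[root] NOT false = true
Overall: true → applied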